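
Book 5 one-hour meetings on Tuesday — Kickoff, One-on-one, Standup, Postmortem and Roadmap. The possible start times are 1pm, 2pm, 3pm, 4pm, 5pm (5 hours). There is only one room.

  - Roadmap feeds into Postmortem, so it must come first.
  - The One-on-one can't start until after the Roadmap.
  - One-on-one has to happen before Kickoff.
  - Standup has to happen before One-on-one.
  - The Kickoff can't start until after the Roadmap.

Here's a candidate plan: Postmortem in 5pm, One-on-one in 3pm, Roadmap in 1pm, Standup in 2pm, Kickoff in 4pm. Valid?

One-on-one has to happen before Kickoff — holds.
Roadmap feeds into Postmortem, so it must come first — holds.
There is only one room — holds.
The Kickoff can't start until after the Roadmap — holds.
Standup has to happen before One-on-one — holds.
The One-on-one can't start until after the Roadmap — holds.

Yes, all constraints hold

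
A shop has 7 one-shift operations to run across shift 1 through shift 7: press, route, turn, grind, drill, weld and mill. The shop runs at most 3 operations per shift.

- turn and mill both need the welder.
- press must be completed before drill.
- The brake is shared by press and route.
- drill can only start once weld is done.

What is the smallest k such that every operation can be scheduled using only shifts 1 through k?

The precedence chain requires at least 2 distinct shifts.
With at most 3 per shift and 7 operations, at least 3 shifts are needed.
3 works (last occupied shift: shift 3): for example grind in shift 2; drill in shift 2; mill in shift 3; route in shift 2; weld in shift 1; press in shift 1; turn in shift 1.

3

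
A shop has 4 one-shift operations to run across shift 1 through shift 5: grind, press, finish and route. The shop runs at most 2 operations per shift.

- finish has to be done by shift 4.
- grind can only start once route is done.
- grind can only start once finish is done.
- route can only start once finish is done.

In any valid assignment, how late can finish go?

Finish's own window allows nothing later than shift 4; downstream work caps finish at shift 3.
finish at shift 3 is achievable: grind in shift 5; press in shift 1; route in shift 4; finish in shift 3.

shift 3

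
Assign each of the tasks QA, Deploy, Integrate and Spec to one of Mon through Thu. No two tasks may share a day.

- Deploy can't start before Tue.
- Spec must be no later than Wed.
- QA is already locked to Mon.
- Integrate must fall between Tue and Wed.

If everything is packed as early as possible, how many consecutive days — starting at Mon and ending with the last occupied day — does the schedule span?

With at most 1 per day and 4 tasks, at least 4 days are needed.
Deploy can't be placed before Tue — that is day 2 counting from Mon — so the schedule must run through at least 2 days.
4 works (last occupied day: Thu): for example Deploy=Thu; QA=Mon; Spec=Wed; Integrate=Tue.

4 days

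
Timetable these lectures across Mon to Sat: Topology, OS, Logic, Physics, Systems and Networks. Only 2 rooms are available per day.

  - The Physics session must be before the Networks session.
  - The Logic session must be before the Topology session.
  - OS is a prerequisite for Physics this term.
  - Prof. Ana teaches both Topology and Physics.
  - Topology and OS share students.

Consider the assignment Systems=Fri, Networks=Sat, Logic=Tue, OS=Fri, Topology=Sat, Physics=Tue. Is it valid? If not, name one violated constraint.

No. OS is a prerequisite for Physics this term is not satisfied.

The Logic session must be before the Topology session — holds.
Topology and OS share students — holds.
Only 2 rooms are available per day — holds.
OS is a prerequisite for Physics this term — violated.
The Physics session must be before the Networks session — holds.
Prof. Ana teaches both Topology and Physics — holds.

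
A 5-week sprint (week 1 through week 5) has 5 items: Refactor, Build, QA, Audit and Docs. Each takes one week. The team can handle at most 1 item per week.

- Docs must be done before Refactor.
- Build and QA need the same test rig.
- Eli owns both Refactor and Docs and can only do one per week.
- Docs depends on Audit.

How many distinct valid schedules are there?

Splitting on Refactor: it can be week 3 (2), week 4 (6), week 5 (12). Listing each branch's schedules as (Build, QA, Audit, Docs) by week number:
Refactor=week 3: (4,5,1,2) (5,4,1,2) — 2.
Refactor=week 4: (1,5,2,3) (2,5,1,3) (3,5,1,2) (5,1,2,3) (5,2,1,3) (5,3,1,2) — 6.
Refactor=week 5: (1,2,3,4) (1,3,2,4) (1,4,2,3) (2,1,3,4) (2,3,1,4) (2,4,1,3) (3,1,2,4) (3,2,1,4) (3,4,1,2) (4,1,2,3) (4,2,1,3) (4,3,1,2) — 12.
Summing: 2 + 6 + 12 = 20.

20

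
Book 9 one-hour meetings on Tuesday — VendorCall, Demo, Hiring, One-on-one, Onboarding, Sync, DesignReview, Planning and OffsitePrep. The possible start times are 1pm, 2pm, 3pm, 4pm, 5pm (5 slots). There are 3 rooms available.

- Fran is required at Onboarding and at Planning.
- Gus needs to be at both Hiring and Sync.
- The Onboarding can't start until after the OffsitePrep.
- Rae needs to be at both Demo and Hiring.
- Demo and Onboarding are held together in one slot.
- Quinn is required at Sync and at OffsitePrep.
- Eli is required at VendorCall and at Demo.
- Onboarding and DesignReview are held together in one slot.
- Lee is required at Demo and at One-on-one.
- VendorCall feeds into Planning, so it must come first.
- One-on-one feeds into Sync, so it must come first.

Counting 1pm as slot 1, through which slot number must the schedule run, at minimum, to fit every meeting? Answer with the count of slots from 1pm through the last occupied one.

4 slots

The precedence chain requires at least 2 distinct slots.
With at most 3 per slot and 9 meetings, at least 3 slots are needed.
Could 3 slots be enough, i.e. nothing placed later than 3pm? First, Onboarding must come after OffsitePrep (at 1pm or later) → {2pm, 3pm}; OffsitePrep must come before Onboarding (at 3pm or earlier) → {1pm, 2pm}; Sync must come after One-on-one (at 1pm or later) → {2pm, 3pm}; One-on-one must come before Sync (at 3pm or earlier) → {1pm, 2pm}; Planning must come after VendorCall (at 1pm or later) → {2pm, 3pm}; VendorCall must come before Planning (at 3pm or earlier) → {1pm, 2pm}; Demo must be in the same slot as Onboarding (in {2pm, 3pm}) → {2pm, 3pm}; DesignReview must be in the same slot as Onboarding (in {2pm, 3pm}) → {2pm, 3pm}. Demo could then only be at {2pm, 3pm}; try each:
- suppose Demo is at 2pm; Onboarding must be in the same slot as Demo (in {2pm}) → {2pm}; DesignReview must be in the same slot as Onboarding (in {2pm}) → {2pm}; Hiring can't share with Demo (2pm) → {1pm, 3pm}; VendorCall can't share with Demo (2pm) → {1pm}; One-on-one can't share with Demo (2pm) → {1pm}; Sync can't use 2pm, already full with Demo, Onboarding and DesignReview (limit 3) → {3pm}; OffsitePrep can't use 2pm, already full with Demo, Onboarding and DesignReview (limit 3) → {1pm}; Hiring can't share with Sync (3pm) → {1pm}; that puts VendorCall, Hiring, One-on-one and OffsitePrep all in 1pm — more than 3 per slot.
- suppose Demo is at 3pm; Onboarding must be in the same slot as Demo (in {3pm}) → {3pm}; DesignReview must be in the same slot as Onboarding (in {3pm}) → {3pm}; Planning can't share with Onboarding (3pm) → {2pm}; Hiring can't share with Demo (3pm) → {1pm, 2pm}; Sync can't use 3pm, already full with Demo, Onboarding and DesignReview (limit 3) → {2pm}; One-on-one must come before Sync (at 2pm or earlier) → {1pm}; VendorCall must come before Planning (at 2pm or earlier) → {1pm}; Hiring can't share with Sync (2pm) → {1pm}; OffsitePrep can't share with Sync (2pm) → {1pm}; that puts VendorCall, Hiring, One-on-one and OffsitePrep all in 1pm — more than 3 per slot.
Every option fails, so 3 slots is not enough.
4 works (last occupied slot: 4pm): for example Onboarding=2pm; Planning=3pm; Demo=2pm; One-on-one=1pm; Hiring=4pm; DesignReview=2pm; VendorCall=1pm; Sync=3pm; OffsitePrep=1pm.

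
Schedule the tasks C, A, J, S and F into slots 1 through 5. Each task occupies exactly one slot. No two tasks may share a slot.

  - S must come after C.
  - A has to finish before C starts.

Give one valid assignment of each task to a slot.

J=4, F=5, C=2, S=3, A=1

Checking: C(2) before S(3); A(1) before C(2); max 1 per slot (cap 1).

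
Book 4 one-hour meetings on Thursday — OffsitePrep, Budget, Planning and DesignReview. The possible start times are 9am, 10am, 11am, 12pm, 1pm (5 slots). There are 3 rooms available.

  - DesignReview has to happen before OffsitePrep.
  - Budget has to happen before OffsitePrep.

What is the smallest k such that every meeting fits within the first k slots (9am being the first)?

The precedence chain requires at least 2 distinct slots.
With at most 3 per slot and 4 meetings, at least 2 slots are needed.
2 works (last occupied slot: 10am): for example DesignReview in 9am, Budget in 9am, Planning in 9am, OffsitePrep in 10am.

2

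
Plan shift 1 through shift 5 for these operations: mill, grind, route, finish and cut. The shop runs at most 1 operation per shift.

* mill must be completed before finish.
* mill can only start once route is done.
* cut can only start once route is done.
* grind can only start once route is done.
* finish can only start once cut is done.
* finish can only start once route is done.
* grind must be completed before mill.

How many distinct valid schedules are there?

3

Enumerating: route -> shift 1, grind -> shift 2, mill -> shift 3, finish -> shift 5, cut -> shift 4 | finish -> shift 5; grind -> shift 2; cut -> shift 3; mill -> shift 4; route -> shift 1 | cut=shift 2; finish=shift 5; route=shift 1; mill=shift 4; grind=shift 3.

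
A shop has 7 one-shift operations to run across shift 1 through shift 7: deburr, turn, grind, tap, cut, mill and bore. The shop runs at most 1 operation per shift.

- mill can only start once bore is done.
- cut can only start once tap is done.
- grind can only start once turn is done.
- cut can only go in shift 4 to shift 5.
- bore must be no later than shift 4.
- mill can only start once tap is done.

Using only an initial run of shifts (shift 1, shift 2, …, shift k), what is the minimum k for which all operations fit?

7

The precedence chain requires at least 2 distinct shifts.
With at most 1 per shift and 7 operations, at least 7 shifts are needed.
cut can't be placed before shift 4, so the schedule must run through at least shift 4.
7 works (last occupied shift: shift 7): for example tap in shift 2; cut in shift 4; deburr in shift 7; bore in shift 1; grind in shift 6; mill in shift 3; turn in shift 5.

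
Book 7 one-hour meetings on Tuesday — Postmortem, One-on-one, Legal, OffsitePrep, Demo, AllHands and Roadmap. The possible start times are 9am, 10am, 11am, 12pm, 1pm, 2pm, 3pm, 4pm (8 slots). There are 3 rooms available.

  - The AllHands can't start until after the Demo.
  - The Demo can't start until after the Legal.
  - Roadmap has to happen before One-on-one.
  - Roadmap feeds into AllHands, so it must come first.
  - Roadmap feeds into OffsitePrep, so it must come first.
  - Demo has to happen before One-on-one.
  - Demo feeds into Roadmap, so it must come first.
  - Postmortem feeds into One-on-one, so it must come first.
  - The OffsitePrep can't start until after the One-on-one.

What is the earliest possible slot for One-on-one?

Precedence pushes One-on-one to at least 12pm; downstream work caps One-on-one at 3pm.
One-on-one at 12pm is achievable: Roadmap=11am; Demo=10am; Legal=9am; Postmortem=9am; One-on-one=12pm; AllHands=12pm; OffsitePrep=1pm.

12pm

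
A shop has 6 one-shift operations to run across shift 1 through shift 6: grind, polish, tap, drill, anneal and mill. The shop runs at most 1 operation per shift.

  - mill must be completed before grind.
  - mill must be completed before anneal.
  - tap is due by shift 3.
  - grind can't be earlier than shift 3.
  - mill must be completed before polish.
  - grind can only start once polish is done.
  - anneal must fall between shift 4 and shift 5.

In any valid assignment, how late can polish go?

Precedence pushes polish to at least shift 2; downstream work caps polish at shift 5.
polish at shift 5 is achievable: grind in shift 6, drill in shift 3, tap in shift 1, polish in shift 5, anneal in shift 4, mill in shift 2.

shift 5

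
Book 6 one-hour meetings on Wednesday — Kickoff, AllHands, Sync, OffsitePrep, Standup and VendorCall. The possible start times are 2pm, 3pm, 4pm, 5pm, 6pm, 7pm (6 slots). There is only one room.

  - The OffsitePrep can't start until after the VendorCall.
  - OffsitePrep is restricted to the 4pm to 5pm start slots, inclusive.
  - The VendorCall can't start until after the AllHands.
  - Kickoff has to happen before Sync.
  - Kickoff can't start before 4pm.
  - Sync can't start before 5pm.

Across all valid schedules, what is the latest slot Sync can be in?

Sync is available from 5pm.
Sync at 7pm is achievable: OffsitePrep=4pm, VendorCall=3pm, Sync=7pm, AllHands=2pm, Kickoff=5pm, Standup=6pm.

7pm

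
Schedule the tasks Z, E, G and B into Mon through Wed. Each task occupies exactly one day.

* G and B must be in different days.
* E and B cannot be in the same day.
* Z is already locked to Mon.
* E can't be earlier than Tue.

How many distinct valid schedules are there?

Splitting on E: it can be Tue (4), Wed (4). Listing each branch's schedules as (Z, G, B):
E=Tue: (Mon,Mon,Wed) (Mon,Tue,Mon) (Mon,Tue,Wed) (Mon,Wed,Mon) — 4.
E=Wed: (Mon,Mon,Tue) (Mon,Tue,Mon) (Mon,Wed,Mon) (Mon,Wed,Tue) — 4.
Summing: 4 + 4 = 8.

8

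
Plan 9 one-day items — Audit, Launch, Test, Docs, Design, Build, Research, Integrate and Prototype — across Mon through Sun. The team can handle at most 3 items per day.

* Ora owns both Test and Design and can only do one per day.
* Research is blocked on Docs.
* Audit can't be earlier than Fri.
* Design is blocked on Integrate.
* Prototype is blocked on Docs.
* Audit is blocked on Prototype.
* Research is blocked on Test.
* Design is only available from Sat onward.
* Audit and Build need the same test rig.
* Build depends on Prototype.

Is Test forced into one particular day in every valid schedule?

No

Test can be Mon (e.g. Design -> Sat, Audit -> Fri, Integrate -> Mon, Prototype -> Tue, Test -> Mon, Launch -> Tue, Docs -> Mon, Research -> Tue, Build -> Wed) or Tue (e.g. Build=Wed, Audit=Fri, Docs=Mon, Design=Sat, Research=Wed, Test=Tue, Launch=Mon, Integrate=Mon, Prototype=Tue).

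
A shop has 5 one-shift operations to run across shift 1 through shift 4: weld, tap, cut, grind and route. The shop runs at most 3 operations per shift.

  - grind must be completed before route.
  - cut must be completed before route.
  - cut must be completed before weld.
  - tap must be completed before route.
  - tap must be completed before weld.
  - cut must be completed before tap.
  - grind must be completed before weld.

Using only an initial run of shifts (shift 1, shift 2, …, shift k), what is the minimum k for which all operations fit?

3 shifts

The precedence chain requires at least 3 distinct shifts.
With at most 3 per shift and 5 operations, at least 2 shifts are needed.
3 works (last occupied shift: shift 3): for example grind in shift 1; route in shift 3; cut in shift 1; weld in shift 3; tap in shift 2.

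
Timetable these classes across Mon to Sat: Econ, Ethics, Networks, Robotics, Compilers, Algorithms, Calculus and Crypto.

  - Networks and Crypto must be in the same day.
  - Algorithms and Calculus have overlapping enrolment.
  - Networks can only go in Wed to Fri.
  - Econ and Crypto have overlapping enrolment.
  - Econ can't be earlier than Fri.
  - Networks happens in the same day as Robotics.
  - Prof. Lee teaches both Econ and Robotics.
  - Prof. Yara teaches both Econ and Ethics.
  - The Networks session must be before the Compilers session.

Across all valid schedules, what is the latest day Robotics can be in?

Robotics must be in the same day as Networks, which can't be before Wed, so Robotics is at least Wed; Robotics must be in the same day as Networks, which can't be after Fri, so Robotics is at most Fri.
Robotics at Fri is achievable: Compilers -> Sat, Econ -> Sat, Calculus -> Tue, Networks -> Fri, Crypto -> Fri, Robotics -> Fri, Ethics -> Mon, Algorithms -> Mon.

Fri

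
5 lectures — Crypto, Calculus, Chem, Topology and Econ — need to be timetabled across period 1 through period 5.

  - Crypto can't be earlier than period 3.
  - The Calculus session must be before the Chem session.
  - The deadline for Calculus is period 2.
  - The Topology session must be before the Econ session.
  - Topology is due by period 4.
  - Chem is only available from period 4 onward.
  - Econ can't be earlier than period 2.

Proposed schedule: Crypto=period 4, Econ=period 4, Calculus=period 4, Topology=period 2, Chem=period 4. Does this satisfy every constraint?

No — it violates: The deadline for Calculus is period 2

Econ can't be earlier than period 2 — holds.
The Calculus session must be before the Chem session — violated.
The Topology session must be before the Econ session — holds.
Crypto can't be earlier than period 3 — holds.
Topology is due by period 4 — holds.
The deadline for Calculus is period 2 — violated.
Chem is only available from period 4 onward — holds.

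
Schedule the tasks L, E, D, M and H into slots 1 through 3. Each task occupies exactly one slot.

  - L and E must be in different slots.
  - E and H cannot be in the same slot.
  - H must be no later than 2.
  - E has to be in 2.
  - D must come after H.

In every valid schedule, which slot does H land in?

H's window is 1–2.
E is fixed at 2, and H can't share a slot with E.
So H must be 1.

1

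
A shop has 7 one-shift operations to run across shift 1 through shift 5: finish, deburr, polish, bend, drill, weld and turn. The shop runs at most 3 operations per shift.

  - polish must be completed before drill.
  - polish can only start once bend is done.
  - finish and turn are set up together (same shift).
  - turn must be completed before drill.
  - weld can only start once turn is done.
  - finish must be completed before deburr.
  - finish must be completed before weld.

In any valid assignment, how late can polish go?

Precedence pushes polish to at least shift 2; downstream work caps polish at shift 4.
polish at shift 4 is achievable: turn in shift 1; drill in shift 5; polish in shift 4; weld in shift 2; finish in shift 1; deburr in shift 2; bend in shift 1.

shift 4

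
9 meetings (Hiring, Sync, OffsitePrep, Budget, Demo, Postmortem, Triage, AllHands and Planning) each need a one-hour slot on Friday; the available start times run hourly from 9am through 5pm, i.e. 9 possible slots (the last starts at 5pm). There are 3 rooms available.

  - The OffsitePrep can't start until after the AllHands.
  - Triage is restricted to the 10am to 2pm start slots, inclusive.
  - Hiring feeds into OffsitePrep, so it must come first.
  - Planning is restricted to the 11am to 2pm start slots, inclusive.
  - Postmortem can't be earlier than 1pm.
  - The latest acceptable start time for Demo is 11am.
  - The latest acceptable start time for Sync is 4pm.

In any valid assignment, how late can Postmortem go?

5pm

Postmortem is available from 1pm.
Postmortem at 5pm is achievable: AllHands in 10am; Postmortem in 5pm; Demo in 9am; Planning in 11am; Triage in 10am; Hiring in 9am; Sync in 9am; OffsitePrep in 11am; Budget in 10am.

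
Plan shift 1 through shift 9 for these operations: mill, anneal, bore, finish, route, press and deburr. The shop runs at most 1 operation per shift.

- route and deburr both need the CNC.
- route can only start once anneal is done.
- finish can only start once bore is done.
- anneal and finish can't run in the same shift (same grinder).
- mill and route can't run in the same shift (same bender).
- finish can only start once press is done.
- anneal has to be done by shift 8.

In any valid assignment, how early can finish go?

shift 3

Precedence pushes finish to at least shift 2.
finish at shift 3 is achievable: route=shift 5; finish=shift 3; bore=shift 1; mill=shift 6; anneal=shift 4; press=shift 2; deburr=shift 7.
Nothing earlier works — the conflict and capacity constraints rule out every shift before shift 3.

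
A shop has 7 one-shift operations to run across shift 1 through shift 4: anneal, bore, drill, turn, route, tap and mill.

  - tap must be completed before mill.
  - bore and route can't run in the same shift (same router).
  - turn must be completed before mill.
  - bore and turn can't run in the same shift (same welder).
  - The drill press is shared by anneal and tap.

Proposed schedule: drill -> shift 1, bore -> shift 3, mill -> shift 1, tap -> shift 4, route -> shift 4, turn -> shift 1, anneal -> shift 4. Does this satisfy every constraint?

No. tap must be completed before mill is not satisfied.

bore and route can't run in the same shift (same router) — holds.
bore and turn can't run in the same shift (same welder) — holds.
The drill press is shared by anneal and tap — violated.
turn must be completed before mill — violated.
tap must be completed before mill — violated.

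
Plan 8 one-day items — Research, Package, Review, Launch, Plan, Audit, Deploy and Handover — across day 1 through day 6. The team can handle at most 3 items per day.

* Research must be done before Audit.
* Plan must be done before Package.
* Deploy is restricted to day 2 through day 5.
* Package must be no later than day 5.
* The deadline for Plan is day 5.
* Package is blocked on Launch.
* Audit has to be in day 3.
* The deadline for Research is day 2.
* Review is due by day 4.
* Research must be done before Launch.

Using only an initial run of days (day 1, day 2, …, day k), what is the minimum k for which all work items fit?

The precedence chain requires at least 3 distinct days.
With at most 3 per day and 8 work items, at least 3 days are needed.
3 works (last occupied day: day 3): for example Package in day 3, Handover in day 2, Audit in day 3, Launch in day 2, Plan in day 1, Research in day 1, Deploy in day 2, Review in day 1.

3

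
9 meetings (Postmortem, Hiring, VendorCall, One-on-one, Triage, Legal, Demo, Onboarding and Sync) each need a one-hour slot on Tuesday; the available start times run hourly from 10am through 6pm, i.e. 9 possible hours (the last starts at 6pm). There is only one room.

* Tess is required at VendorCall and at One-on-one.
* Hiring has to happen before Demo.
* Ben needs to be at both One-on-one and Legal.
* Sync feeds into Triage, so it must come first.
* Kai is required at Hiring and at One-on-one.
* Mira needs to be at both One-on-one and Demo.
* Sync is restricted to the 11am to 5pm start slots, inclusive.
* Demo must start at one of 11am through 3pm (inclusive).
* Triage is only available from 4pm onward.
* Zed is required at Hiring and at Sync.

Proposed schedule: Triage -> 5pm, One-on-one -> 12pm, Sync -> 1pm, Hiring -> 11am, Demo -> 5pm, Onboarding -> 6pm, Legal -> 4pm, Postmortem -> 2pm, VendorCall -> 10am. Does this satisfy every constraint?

Invalid. Demo must start at one of 11am through 3pm (inclusive).

Ben needs to be at both One-on-one and Legal — holds.
Sync is restricted to the 11am to 5pm start slots, inclusive — holds.
Demo must start at one of 11am through 3pm (inclusive) — violated.
Sync feeds into Triage, so it must come first — holds.
Kai is required at Hiring and at One-on-one — holds.
Tess is required at VendorCall and at One-on-one — holds.
Mira needs to be at both One-on-one and Demo — holds.
There is only one room — violated.
Triage is only available from 4pm onward — holds.
Hiring has to happen before Demo — holds.
Zed is required at Hiring and at Sync — holds.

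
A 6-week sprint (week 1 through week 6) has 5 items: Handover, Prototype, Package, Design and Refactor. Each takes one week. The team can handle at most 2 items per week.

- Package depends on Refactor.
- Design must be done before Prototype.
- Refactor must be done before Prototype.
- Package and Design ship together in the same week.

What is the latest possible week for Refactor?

week 4

Downstream work caps Refactor at week 4.
Refactor at week 4 is achievable: Handover=week 1, Design=week 5, Package=week 5, Refactor=week 4, Prototype=week 6.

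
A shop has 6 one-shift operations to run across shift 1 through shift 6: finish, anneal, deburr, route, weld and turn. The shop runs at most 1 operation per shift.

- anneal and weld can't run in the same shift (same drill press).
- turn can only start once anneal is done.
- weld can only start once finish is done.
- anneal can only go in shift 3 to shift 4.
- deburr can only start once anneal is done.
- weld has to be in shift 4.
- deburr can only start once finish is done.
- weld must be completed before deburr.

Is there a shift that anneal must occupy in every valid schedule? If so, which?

anneal's window is shift 3–shift 4.
weld is fixed at shift 4, and anneal can't share a shift with weld.
So anneal must be shift 3.

shift 3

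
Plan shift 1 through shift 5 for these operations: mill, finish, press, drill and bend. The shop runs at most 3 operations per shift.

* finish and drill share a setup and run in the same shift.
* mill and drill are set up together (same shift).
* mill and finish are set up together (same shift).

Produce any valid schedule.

press=shift 2, bend=shift 2, mill=shift 1, finish=shift 1, drill=shift 1

Checking: finish = drill = shift 1; mill = finish = shift 1; mill = drill = shift 1; max 3 per shift (cap 3).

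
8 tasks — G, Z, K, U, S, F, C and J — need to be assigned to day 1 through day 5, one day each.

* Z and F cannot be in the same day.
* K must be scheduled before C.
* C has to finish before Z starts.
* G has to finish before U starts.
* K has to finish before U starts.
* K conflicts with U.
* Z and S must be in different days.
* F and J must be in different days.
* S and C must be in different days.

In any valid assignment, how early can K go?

Downstream work caps K at day 3.
K at day 1 is achievable: F -> day 1; C -> day 2; Z -> day 3; U -> day 2; K -> day 1; J -> day 2; S -> day 1; G -> day 1.

day 1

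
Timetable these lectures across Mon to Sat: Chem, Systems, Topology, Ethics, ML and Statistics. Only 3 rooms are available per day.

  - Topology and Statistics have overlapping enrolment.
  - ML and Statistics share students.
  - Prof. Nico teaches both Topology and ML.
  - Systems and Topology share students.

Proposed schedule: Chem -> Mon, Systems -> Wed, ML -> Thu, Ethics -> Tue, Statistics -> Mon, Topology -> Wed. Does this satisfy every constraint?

Only 3 rooms are available per day — holds.
Systems and Topology share students — violated.
Prof. Nico teaches both Topology and ML — holds.
Topology and Statistics have overlapping enrolment — holds.
ML and Statistics share students — holds.

No. Systems and Topology share students is not satisfied.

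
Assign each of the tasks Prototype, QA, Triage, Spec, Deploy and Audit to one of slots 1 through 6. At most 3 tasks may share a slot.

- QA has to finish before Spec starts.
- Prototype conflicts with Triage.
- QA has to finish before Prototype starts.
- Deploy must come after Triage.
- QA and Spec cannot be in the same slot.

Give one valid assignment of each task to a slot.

Prototype=2; QA=1; Spec=2; Audit=1; Deploy=2; Triage=1

Checking: QA(1) before Spec(2); QA(1) before Prototype(2); Triage(1) before Deploy(2); QA(1) != Spec(2); Prototype(2) != Triage(1); max 3 per slot (cap 3).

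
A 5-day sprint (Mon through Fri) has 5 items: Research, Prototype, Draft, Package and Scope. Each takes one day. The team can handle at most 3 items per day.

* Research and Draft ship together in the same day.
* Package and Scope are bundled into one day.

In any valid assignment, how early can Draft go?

Draft at Mon is achievable: Package=Tue, Draft=Mon, Research=Mon, Scope=Tue, Prototype=Mon.

Mon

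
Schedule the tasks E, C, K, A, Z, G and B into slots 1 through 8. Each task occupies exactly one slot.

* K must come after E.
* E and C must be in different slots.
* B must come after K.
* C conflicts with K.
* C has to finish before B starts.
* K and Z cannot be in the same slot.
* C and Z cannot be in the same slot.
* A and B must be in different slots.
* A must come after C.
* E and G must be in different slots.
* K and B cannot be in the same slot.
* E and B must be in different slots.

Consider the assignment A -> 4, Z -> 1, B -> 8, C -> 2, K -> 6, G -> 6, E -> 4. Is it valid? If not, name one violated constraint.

Yes, all constraints hold

E and B must be in different slots — holds.
E and G must be in different slots — holds.
C conflicts with K — holds.
C and Z cannot be in the same slot — holds.
K and Z cannot be in the same slot — holds.
A must come after C — holds.
C has to finish before B starts — holds.
A and B must be in different slots — holds.
K must come after E — holds.
K and B cannot be in the same slot — holds.
B must come after K — holds.
E and C must be in different slots — holds.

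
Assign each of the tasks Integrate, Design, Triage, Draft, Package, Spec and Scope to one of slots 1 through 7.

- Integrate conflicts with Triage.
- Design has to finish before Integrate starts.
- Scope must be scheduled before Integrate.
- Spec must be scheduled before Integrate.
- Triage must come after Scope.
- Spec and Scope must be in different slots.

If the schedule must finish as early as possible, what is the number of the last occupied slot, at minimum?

The precedence chain requires at least 2 distinct slots.
Could 2 slots be enough, i.e. nothing placed later than 2? No: Integrate must come after Design (at 1 or later) → {2}; Triage must come after Scope (at 1 or later) → {2}; Scope must come before Triage (at 2 or earlier) → {1}; Spec must come before Integrate (at 2 or earlier) → {1}; Scope can't share with Spec (1) → nothing is left.
So 2 slots is not enough.
3 works (last occupied slot: 3): for example Package -> 1; Draft -> 1; Spec -> 2; Design -> 1; Integrate -> 3; Triage -> 2; Scope -> 1.

3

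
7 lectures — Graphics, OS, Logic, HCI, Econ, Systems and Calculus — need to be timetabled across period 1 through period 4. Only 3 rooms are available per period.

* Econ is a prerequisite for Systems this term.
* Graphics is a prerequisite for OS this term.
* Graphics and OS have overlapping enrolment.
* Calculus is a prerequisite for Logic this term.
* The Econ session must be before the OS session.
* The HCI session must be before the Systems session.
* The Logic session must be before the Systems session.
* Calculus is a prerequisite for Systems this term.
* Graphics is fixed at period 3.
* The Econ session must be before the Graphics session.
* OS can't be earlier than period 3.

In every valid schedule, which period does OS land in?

period 4

OS's window is period 3–period 4.
Graphics is fixed at period 3, and OS can't share a period with Graphics.
So OS must be period 4.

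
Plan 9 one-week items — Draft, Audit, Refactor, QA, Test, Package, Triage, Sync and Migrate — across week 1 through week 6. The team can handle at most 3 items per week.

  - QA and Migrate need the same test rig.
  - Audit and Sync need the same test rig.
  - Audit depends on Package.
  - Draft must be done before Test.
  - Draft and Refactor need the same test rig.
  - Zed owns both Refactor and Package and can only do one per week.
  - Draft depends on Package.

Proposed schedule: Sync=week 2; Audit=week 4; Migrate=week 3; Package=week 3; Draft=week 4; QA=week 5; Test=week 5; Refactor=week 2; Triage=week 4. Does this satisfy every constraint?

Yes, all constraints hold

Draft must be done before Test — holds.
QA and Migrate need the same test rig — holds.
Draft and Refactor need the same test rig — holds.
The team can handle at most 3 items per week — holds.
Audit depends on Package — holds.
Audit and Sync need the same test rig — holds.
Zed owns both Refactor and Package and can only do one per week — holds.
Draft depends on Package — holds.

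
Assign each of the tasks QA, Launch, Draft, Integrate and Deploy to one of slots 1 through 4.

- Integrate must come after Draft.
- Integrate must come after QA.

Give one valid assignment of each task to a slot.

QA in 1, Launch in 1, Deploy in 1, Draft in 1, Integrate in 2

Checking: Draft(1) before Integrate(2); QA(1) before Integrate(2).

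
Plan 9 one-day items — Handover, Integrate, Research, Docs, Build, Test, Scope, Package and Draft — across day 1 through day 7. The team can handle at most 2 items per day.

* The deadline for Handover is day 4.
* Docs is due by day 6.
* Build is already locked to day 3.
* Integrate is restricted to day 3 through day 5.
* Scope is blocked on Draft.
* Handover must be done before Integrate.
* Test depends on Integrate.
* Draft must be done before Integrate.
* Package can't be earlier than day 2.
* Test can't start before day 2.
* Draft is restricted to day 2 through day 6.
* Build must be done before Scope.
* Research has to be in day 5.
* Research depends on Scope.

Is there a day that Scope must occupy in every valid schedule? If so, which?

Build is fixed at day 3 and must come before Scope, so Scope is at least day 4.
Research is fixed at day 5 and must come after Scope, so Scope is at most day 4.
So Scope must be day 4.

day 4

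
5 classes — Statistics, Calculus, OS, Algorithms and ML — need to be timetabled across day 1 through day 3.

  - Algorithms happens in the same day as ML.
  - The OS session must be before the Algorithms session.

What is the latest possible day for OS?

day 2

Downstream work caps OS at day 2.
OS at day 2 is achievable: ML in day 3; Statistics in day 1; Calculus in day 1; OS in day 2; Algorithms in day 3.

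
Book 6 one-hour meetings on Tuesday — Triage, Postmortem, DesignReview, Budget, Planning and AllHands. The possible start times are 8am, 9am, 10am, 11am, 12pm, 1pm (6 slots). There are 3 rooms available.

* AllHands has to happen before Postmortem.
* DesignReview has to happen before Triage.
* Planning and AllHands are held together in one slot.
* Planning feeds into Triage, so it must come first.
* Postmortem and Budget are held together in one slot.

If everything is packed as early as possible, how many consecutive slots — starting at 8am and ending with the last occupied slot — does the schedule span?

2

The precedence chain requires at least 2 distinct slots.
With at most 3 per slot and 6 meetings, at least 2 slots are needed.
2 works (last occupied slot: 9am): for example Planning=8am; Budget=9am; DesignReview=8am; AllHands=8am; Postmortem=9am; Triage=9am.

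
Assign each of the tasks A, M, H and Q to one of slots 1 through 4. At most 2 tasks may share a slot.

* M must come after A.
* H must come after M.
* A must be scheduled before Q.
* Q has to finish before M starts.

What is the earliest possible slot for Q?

Precedence pushes Q to at least 2; downstream work caps Q at 2.
Q at 2 is achievable: M=3; H=4; A=1; Q=2.

2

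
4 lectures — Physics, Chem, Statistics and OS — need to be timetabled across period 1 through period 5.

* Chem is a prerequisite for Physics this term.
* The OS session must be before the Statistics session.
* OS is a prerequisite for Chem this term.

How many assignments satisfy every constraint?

35

Splitting on Physics: it can be period 3 (4), period 4 (11), period 5 (20). Listing each branch's schedules as (Chem, Statistics, OS) by period number:
Physics=period 3: (2,2,1) (2,3,1) (2,4,1) (2,5,1) — 4.
Physics=period 4: (2,2,1) (2,3,1) (2,4,1) (2,5,1) (3,2,1) (3,3,1) (3,3,2) (3,4,1) (3,4,2) (3,5,1) (3,5,2) — 11.
Physics=period 5: (2,2,1) (2,3,1) (2,4,1) (2,5,1) (3,2,1) (3,3,1) (3,3,2) (3,4,1) (3,4,2) (3,5,1) (3,5,2) (4,2,1) (4,3,1) (4,3,2) (4,4,1) (4,4,2) (4,4,3) (4,5,1) (4,5,2) (4,5,3) — 20.
Summing: 4 + 11 + 20 = 35.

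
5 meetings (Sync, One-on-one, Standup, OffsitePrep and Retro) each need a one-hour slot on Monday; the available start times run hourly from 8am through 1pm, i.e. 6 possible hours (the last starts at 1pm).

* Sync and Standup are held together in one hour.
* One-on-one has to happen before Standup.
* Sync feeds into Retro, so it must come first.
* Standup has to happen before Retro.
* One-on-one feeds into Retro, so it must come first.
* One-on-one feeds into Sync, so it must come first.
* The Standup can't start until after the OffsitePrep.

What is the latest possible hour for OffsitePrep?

11am

Downstream work caps OffsitePrep at 11am.
OffsitePrep at 11am is achievable: One-on-one -> 8am, Retro -> 1pm, Sync -> 12pm, OffsitePrep -> 11am, Standup -> 12pm.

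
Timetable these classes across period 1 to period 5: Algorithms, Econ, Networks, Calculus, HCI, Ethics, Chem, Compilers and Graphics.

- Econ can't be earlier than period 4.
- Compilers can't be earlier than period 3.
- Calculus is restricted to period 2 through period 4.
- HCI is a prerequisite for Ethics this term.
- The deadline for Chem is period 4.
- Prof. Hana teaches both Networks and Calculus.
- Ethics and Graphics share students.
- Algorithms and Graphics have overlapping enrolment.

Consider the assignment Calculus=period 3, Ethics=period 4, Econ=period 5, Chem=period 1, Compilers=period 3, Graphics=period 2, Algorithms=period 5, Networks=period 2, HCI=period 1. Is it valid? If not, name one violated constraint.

Valid

Prof. Hana teaches both Networks and Calculus — holds.
The deadline for Chem is period 4 — holds.
Econ can't be earlier than period 4 — holds.
Ethics and Graphics share students — holds.
Algorithms and Graphics have overlapping enrolment — holds.
HCI is a prerequisite for Ethics this term — holds.
Compilers can't be earlier than period 3 — holds.
Calculus is restricted to period 2 through period 4 — holds.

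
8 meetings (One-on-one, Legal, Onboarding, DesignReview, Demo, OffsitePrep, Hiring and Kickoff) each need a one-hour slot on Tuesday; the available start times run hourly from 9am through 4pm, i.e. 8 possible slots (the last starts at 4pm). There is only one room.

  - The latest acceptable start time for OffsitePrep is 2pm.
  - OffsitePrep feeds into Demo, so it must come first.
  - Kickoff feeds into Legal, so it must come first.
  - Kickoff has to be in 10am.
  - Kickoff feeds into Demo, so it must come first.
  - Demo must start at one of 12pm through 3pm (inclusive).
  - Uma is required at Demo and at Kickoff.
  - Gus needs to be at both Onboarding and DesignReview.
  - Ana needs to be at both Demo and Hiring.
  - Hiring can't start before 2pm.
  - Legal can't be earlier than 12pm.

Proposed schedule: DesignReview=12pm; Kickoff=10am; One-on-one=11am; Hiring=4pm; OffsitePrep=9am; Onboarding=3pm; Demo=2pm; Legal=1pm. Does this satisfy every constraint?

Kickoff feeds into Demo, so it must come first — holds.
Uma is required at Demo and at Kickoff — holds.
Legal can't be earlier than 12pm — holds.
Kickoff feeds into Legal, so it must come first — holds.
Gus needs to be at both Onboarding and DesignReview — holds.
Kickoff has to be in 10am — holds.
The latest acceptable start time for OffsitePrep is 2pm — holds.
There is only one room — holds.
Ana needs to be at both Demo and Hiring — holds.
Hiring can't start before 2pm — holds.
OffsitePrep feeds into Demo, so it must come first — holds.
Demo must start at one of 12pm through 3pm (inclusive) — holds.

Valid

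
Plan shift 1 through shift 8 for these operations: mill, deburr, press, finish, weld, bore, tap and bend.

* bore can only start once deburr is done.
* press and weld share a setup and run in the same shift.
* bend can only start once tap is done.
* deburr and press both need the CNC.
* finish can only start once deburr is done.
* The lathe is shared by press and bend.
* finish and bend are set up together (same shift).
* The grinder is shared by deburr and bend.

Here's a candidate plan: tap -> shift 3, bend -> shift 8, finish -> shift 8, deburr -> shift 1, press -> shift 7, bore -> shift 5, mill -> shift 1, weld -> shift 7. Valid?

bore can only start once deburr is done — holds.
The grinder is shared by deburr and bend — holds.
bend can only start once tap is done — holds.
The lathe is shared by press and bend — holds.
finish and bend are set up together (same shift) — holds.
press and weld share a setup and run in the same shift — holds.
deburr and press both need the CNC — holds.
finish can only start once deburr is done — holds.

Yes, all constraints hold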